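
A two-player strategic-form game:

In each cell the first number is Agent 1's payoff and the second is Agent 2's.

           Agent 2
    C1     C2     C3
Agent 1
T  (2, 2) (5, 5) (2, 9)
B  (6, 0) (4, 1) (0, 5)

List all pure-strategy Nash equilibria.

Agent 1 against C1: payoffs 2, 6 → best response B.
Agent 1 against C2: payoffs 5, 4 → best response T.
Agent 1 against C3: payoffs 2, 0 → best response T.
Agent 2 against T: payoffs 2, 5, 9 → best response C3.
Agent 2 against B: payoffs 0, 1, 5 → best response C3.
Mutual best responses: (T, C3).

The unique pure-strategy Nash equilibrium is (T, C3).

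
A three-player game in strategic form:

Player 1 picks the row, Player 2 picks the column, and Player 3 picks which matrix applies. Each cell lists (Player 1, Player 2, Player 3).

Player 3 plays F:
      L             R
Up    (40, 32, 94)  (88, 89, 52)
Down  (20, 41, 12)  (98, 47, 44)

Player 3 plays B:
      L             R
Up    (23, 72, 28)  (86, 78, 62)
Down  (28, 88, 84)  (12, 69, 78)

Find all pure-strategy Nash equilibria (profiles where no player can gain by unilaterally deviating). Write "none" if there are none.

Pure-strategy Nash equilibria: (Up, R, B); (Down, L, B)

For each player, find the best response to each opponent profile; mutual best responses are the pure NE.
Player 1 against (L, F): payoffs 40, 20 → best response Up.
Player 1 against (L, B): payoffs 23, 28 → best response Down.
Player 1 against (R, F): payoffs 88, 98 → best response Down.
Player 1 against (R, B): payoffs 86, 12 → best response Up.
Player 2 against (Up, F): payoffs 32, 89 → best response R.
Player 2 against (Up, B): payoffs 72, 78 → best response R.
Player 2 against (Down, F): payoffs 41, 47 → best response R.
Player 2 against (Down, B): payoffs 88, 69 → best response L.
Player 3 against (Up, L): payoffs 94, 28 → best response F.
Player 3 against (Up, R): payoffs 52, 62 → best response B.
Player 3 against (Down, L): payoffs 12, 84 → best response B.
Player 3 against (Down, R): payoffs 44, 78 → best response B.
Mutual best responses: (Up, R, B); (Down, L, B).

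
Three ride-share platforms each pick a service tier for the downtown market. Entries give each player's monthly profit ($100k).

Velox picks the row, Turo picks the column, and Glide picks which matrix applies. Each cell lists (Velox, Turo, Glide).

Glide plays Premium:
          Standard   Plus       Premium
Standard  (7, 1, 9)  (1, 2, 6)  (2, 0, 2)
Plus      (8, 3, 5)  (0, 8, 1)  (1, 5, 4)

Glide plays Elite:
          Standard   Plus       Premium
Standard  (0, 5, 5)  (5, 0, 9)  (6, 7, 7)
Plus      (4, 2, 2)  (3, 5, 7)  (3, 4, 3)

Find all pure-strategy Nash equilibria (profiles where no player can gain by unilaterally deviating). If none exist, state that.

Velox against (Standard, Premium): payoffs 7, 8 → best response Plus.
Velox against (Standard, Elite): payoffs 0, 4 → best response Plus.
Velox against (Plus, Premium): payoffs 1, 0 → best response Standard.
Velox against (Plus, Elite): payoffs 5, 3 → best response Standard.
Velox against (Premium, Premium): payoffs 2, 1 → best response Standard.
Velox against (Premium, Elite): payoffs 6, 3 → best response Standard.
Turo against (Standard, Premium): payoffs 1, 2, 0 → best response Plus.
Turo against (Standard, Elite): payoffs 5, 0, 7 → best response Premium.
Turo against (Plus, Premium): payoffs 3, 8, 5 → best response Plus.
Turo against (Plus, Elite): payoffs 2, 5, 4 → best response Plus.
Glide against (Standard, Standard): payoffs 9, 5 → best response Premium.
Glide against (Standard, Plus): payoffs 6, 9 → best response Elite.
Glide against (Standard, Premium): payoffs 2, 7 → best response Elite.
Glide against (Plus, Standard): payoffs 5, 2 → best response Premium.
Glide against (Plus, Plus): payoffs 1, 7 → best response Elite.
Glide against (Plus, Premium): payoffs 4, 3 → best response Premium.
Mutual best responses: (Standard, Premium, Elite).

(Standard, Premium, Elite)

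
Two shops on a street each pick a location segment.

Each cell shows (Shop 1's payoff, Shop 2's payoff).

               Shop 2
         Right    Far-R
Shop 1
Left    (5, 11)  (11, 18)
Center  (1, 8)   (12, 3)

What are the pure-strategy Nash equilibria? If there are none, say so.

none

Shop 1 against Right: payoffs 5, 1 → best response Left.
Shop 1 against Far-R: payoffs 11, 12 → best response Center.
Shop 2 against Left: payoffs 11, 18 → best response Far-R.
Shop 2 against Center: payoffs 8, 3 → best response Right.
No profile is a mutual best response for all players.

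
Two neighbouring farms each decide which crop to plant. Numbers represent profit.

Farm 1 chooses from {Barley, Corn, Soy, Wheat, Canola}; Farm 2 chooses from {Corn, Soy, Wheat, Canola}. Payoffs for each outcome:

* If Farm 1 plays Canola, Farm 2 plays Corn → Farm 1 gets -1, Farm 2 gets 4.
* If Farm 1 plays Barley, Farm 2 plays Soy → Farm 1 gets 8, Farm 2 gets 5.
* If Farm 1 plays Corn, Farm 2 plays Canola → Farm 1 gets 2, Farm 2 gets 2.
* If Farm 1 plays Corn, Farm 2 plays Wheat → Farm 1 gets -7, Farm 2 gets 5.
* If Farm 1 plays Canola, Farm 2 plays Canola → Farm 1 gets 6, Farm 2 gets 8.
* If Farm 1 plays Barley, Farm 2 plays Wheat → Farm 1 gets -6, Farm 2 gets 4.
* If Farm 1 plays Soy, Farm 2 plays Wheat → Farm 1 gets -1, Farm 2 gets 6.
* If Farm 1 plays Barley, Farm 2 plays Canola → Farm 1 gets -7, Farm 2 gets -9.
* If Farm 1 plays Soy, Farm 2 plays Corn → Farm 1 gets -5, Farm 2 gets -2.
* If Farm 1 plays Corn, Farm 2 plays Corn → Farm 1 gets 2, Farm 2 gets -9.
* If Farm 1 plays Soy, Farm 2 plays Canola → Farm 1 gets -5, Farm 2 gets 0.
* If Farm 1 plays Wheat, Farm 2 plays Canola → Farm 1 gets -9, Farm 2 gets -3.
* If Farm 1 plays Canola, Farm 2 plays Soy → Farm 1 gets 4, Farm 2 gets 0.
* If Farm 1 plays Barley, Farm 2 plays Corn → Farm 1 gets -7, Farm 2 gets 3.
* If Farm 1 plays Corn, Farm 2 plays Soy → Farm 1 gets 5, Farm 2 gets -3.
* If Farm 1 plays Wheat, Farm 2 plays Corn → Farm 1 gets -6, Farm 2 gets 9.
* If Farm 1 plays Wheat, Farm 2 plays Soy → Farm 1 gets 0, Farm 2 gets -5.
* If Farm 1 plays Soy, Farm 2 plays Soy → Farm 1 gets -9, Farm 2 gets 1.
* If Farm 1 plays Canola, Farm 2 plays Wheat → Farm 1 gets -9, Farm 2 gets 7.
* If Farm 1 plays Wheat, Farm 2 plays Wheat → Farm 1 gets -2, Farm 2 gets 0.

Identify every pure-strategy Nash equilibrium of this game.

Farm 1 against Corn: payoffs -7, 2, -5, -6, -1 → best response Corn.
Farm 1 against Soy: payoffs 8, 5, -9, 0, 4 → best response Barley.
Farm 1 against Wheat: payoffs -6, -7, -1, -2, -9 → best response Soy.
Farm 1 against Canola: payoffs -7, 2, -5, -9, 6 → best response Canola.
Farm 2 against Barley: payoffs 3, 5, 4, -9 → best response Soy.
Farm 2 against Corn: payoffs -9, -3, 5, 2 → best response Wheat.
Farm 2 against Soy: payoffs -2, 1, 6, 0 → best response Wheat.
Farm 2 against Wheat: payoffs 9, -5, 0, -3 → best response Corn.
Farm 2 against Canola: payoffs 4, 0, 7, 8 → best response Canola.
Mutual best responses: (Barley, Soy); (Soy, Wheat); (Canola, Canola).

(Barley, Soy), (Soy, Wheat), (Canola, Canola)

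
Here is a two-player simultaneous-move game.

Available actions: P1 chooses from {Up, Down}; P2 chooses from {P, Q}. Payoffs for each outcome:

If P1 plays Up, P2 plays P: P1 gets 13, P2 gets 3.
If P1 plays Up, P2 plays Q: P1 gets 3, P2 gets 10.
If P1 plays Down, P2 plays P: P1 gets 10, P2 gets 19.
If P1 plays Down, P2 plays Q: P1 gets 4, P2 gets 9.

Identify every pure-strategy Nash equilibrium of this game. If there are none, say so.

No pure-strategy Nash equilibrium.

(Up, P): P2 can switch to Q (3 → 10). Not NE.
(Up, Q): P1 can switch to Down (3 → 4). Not NE.
(Down, P): P1 can switch to Up (10 → 13). Not NE.
(Down, Q): P2 can switch to P (9 → 19). Not NE.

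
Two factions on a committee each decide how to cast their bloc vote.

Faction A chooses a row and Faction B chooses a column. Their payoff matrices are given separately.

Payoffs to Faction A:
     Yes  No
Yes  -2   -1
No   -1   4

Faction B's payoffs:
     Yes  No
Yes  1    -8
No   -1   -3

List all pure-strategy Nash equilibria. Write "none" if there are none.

For each player, find the best response to each opponent profile; mutual best responses are the pure NE.
Faction A against Yes: payoffs -2, -1 → best response No.
Faction A against No: payoffs -1, 4 → best response No.
Faction B against Yes: payoffs 1, -8 → best response Yes.
Faction B against No: payoffs -1, -3 → best response Yes.
Mutual best responses: (No, Yes).

The unique pure-strategy Nash equilibrium is (No, Yes).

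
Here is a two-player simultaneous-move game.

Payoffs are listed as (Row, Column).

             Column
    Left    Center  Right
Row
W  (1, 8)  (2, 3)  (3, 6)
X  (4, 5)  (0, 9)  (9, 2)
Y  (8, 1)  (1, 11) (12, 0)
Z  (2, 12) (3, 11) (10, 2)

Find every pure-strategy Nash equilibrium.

Mark each player's best response to every combination of opponents' strategies; a profile where every player is best-responding is a pure Nash equilibrium.
Row against Left: payoffs 1, 4, 8, 2 → best response Y.
Row against Center: payoffs 2, 0, 1, 3 → best response Z.
Row against Right: payoffs 3, 9, 12, 10 → best response Y.
Column against W: payoffs 8, 3, 6 → best response Left.
Column against X: payoffs 5, 9, 2 → best response Center.
Column against Y: payoffs 1, 11, 0 → best response Center.
Column against Z: payoffs 12, 11, 2 → best response Left.
No profile is a mutual best response for all players.

This game has no pure Nash equilibrium.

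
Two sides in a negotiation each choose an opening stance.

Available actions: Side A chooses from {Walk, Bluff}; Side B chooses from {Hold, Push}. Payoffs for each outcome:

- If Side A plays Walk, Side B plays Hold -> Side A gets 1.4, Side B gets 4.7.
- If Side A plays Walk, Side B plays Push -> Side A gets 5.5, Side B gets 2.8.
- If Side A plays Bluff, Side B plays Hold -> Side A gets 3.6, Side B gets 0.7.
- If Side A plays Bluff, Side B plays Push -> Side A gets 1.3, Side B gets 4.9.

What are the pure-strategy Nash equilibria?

No pure-strategy Nash equilibrium.

(Walk, Hold): Side A can switch to Bluff (1.4 → 3.6). Not NE.
(Walk, Push): Side B can switch to Hold (2.8 → 4.7). Not NE.
(Bluff, Hold): Side B can switch to Push (0.7 → 4.9). Not NE.
(Bluff, Push): Side A can switch to Walk (1.3 → 5.5). Not NE.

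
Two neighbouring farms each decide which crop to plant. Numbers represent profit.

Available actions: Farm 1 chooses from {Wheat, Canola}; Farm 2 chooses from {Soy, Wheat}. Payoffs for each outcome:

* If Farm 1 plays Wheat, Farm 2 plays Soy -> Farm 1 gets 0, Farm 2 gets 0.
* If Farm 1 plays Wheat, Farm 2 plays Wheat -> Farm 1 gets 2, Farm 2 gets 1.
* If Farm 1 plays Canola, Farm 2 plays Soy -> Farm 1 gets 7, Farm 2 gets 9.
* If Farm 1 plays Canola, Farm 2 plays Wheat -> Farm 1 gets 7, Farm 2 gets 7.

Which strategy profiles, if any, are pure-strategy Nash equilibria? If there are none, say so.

For each player, find the best response to each opponent profile; mutual best responses are the pure NE.
Farm 1 against Soy: payoffs 0, 7 → best response Canola.
Farm 1 against Wheat: payoffs 2, 7 → best response Canola.
Farm 2 against Wheat: payoffs 0, 1 → best response Wheat.
Farm 2 against Canola: payoffs 9, 7 → best response Soy.
Mutual best responses: (Canola, Soy).

Pure NE: (Canola, Soy)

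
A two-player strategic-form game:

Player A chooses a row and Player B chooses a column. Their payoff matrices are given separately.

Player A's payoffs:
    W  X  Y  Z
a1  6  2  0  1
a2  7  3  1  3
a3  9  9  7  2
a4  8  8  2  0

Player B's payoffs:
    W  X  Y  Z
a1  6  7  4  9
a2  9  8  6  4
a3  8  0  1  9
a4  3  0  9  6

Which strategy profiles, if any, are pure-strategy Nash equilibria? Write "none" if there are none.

No pure-strategy Nash equilibrium.

Player A against W: payoffs 6, 7, 9, 8 → best response a3.
Player A against X: payoffs 2, 3, 9, 8 → best response a3.
Player A against Y: payoffs 0, 1, 7, 2 → best response a3.
Player A against Z: payoffs 1, 3, 2, 0 → best response a2.
Player B against a1: payoffs 6, 7, 4, 9 → best response Z.
Player B against a2: payoffs 9, 8, 6, 4 → best response W.
Player B against a3: payoffs 8, 0, 1, 9 → best response Z.
Player B against a4: payoffs 3, 0, 9, 6 → best response Y.
No profile is a mutual best response for all players.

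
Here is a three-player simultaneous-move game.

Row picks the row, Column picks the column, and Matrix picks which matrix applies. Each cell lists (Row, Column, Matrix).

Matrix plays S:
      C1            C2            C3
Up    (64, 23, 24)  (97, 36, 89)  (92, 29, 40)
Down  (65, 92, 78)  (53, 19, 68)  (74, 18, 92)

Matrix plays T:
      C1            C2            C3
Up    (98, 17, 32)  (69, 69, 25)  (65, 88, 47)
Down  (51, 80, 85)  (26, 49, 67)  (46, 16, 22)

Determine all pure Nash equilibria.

The pure Nash equilibria are (Up, C2, S), (Up, C3, T).

For each player, find the best response to each opponent profile; mutual best responses are the pure NE.
Row against (C1, S): payoffs 64, 65 → best response Down.
Row against (C1, T): payoffs 98, 51 → best response Up.
Row against (C2, S): payoffs 97, 53 → best response Up.
Row against (C2, T): payoffs 69, 26 → best response Up.
Row against (C3, S): payoffs 92, 74 → best response Up.
Row against (C3, T): payoffs 65, 46 → best response Up.
Column against (Up, S): payoffs 23, 36, 29 → best response C2.
Column against (Up, T): payoffs 17, 69, 88 → best response C3.
Column against (Down, S): payoffs 92, 19, 18 → best response C1.
Column against (Down, T): payoffs 80, 49, 16 → best response C1.
Matrix against (Up, C1): payoffs 24, 32 → best response T.
Matrix against (Up, C2): payoffs 89, 25 → best response S.
Matrix against (Up, C3): payoffs 40, 47 → best response T.
Matrix against (Down, C1): payoffs 78, 85 → best response T.
Matrix against (Down, C2): payoffs 68, 67 → best response S.
Matrix against (Down, C3): payoffs 92, 22 → best response S.
Mutual best responses: (Up, C2, S); (Up, C3, T).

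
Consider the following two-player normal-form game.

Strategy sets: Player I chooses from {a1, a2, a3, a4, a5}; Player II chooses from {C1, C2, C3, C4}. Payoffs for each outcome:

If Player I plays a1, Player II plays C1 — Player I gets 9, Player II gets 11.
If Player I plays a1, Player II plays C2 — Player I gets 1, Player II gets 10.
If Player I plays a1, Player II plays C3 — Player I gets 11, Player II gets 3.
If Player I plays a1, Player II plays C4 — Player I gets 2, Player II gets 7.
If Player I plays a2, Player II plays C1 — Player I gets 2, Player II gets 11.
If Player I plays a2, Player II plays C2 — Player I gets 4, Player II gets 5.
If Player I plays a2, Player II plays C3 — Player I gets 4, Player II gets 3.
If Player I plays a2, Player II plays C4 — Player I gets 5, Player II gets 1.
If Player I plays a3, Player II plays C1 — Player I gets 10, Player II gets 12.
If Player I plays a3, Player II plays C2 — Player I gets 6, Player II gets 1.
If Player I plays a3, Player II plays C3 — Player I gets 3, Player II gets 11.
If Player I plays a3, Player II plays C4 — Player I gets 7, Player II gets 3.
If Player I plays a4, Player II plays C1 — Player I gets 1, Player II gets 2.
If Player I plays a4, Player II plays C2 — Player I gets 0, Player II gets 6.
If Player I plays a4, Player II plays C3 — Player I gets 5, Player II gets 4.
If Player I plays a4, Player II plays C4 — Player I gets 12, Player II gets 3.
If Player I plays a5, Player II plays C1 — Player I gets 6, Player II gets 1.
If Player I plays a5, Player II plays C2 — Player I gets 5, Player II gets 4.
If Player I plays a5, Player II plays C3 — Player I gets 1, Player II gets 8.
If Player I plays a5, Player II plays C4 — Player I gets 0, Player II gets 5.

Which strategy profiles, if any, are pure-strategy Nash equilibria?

Pure NE: (a3, C1)

Player I against C1: payoffs 9, 2, 10, 1, 6 → best response a3.
Player I against C2: payoffs 1, 4, 6, 0, 5 → best response a3.
Player I against C3: payoffs 11, 4, 3, 5, 1 → best response a1.
Player I against C4: payoffs 2, 5, 7, 12, 0 → best response a4.
Player II against a1: payoffs 11, 10, 3, 7 → best response C1.
Player II against a2: payoffs 11, 5, 3, 1 → best response C1.
Player II against a3: payoffs 12, 1, 11, 3 → best response C1.
Player II against a4: payoffs 2, 6, 4, 3 → best response C2.
Player II against a5: payoffs 1, 4, 8, 5 → best response C3.
Mutual best responses: (a3, C1).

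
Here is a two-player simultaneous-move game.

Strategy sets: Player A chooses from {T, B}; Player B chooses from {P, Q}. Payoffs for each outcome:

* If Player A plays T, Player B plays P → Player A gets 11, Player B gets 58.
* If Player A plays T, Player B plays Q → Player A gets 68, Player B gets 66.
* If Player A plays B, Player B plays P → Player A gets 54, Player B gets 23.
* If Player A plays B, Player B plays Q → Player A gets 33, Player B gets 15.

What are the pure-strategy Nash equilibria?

(T, P): Player A can switch to B (11 → 54). Not NE.
(T, Q): Player A gets 68, best alternative 33; Player B gets 66, best alternative 58. No profitable deviation — NE.
(B, P): Player A gets 54, best alternative 11; Player B gets 23, best alternative 15. No profitable deviation — NE.
(B, Q): Player A can switch to T (33 → 68). Not NE.

Pure-strategy Nash equilibria: (T, Q), (B, P)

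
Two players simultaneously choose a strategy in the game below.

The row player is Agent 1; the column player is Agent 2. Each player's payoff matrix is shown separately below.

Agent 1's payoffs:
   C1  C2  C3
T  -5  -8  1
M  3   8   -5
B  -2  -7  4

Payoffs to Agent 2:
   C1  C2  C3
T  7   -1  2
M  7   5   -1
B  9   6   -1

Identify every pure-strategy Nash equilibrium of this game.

For each strategy profile, look for a profitable unilateral deviation.
(T, C1): Agent 1 can switch to M (-5 → 3). Not NE.
(T, C2): Agent 1 can switch to M (-8 → 8). Not NE.
(T, C3): Agent 1 can switch to B (1 → 4). Not NE.
(M, C1): Agent 1 gets 3, best alternative -2; Agent 2 gets 7, best alternative 5. No profitable deviation — NE.
(M, C2): Agent 2 can switch to C1 (5 → 7). Not NE.
(M, C3): Agent 1 can switch to T (-5 → 1). Not NE.
(B, C1): Agent 1 can switch to M (-2 → 3). Not NE.
(B, C2): Agent 1 can switch to M (-7 → 8). Not NE.
(B, C3): Agent 2 can switch to C1 (-1 → 9). Not NE.

Pure NE: (M, C1)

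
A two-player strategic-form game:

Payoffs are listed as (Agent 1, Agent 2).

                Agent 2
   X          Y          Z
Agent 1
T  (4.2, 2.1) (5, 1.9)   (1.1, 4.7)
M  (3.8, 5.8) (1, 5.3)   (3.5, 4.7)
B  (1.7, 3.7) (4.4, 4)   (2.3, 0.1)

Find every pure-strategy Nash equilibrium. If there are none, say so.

Mark each player's best response to every combination of opponents' strategies; a profile where every player is best-responding is a pure Nash equilibrium.
Agent 1 against X: payoffs 4.2, 3.8, 1.7 → best response T.
Agent 1 against Y: payoffs 5, 1, 4.4 → best response T.
Agent 1 against Z: payoffs 1.1, 3.5, 2.3 → best response M.
Agent 2 against T: payoffs 2.1, 1.9, 4.7 → best response Z.
Agent 2 against M: payoffs 5.8, 5.3, 4.7 → best response X.
Agent 2 against B: payoffs 3.7, 4, 0.1 → best response Y.
No profile is a mutual best response for all players.

There is no pure-strategy Nash equilibrium.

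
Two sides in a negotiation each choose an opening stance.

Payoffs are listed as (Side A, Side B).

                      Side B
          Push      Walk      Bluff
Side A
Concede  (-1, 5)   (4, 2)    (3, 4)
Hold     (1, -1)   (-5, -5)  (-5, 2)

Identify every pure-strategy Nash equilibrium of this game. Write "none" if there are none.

No pure-strategy Nash equilibrium.

(Concede, Push): Side A can switch to Hold (-1 → 1). Not NE.
(Concede, Walk): Side B can switch to Push (2 → 5). Not NE.
(Concede, Bluff): Side B can switch to Push (4 → 5). Not NE.
(Hold, Push): Side B can switch to Bluff (-1 → 2). Not NE.
(Hold, Walk): Side A can switch to Concede (-5 → 4). Not NE.
(Hold, Bluff): Side A can switch to Concede (-5 → 3). Not NE.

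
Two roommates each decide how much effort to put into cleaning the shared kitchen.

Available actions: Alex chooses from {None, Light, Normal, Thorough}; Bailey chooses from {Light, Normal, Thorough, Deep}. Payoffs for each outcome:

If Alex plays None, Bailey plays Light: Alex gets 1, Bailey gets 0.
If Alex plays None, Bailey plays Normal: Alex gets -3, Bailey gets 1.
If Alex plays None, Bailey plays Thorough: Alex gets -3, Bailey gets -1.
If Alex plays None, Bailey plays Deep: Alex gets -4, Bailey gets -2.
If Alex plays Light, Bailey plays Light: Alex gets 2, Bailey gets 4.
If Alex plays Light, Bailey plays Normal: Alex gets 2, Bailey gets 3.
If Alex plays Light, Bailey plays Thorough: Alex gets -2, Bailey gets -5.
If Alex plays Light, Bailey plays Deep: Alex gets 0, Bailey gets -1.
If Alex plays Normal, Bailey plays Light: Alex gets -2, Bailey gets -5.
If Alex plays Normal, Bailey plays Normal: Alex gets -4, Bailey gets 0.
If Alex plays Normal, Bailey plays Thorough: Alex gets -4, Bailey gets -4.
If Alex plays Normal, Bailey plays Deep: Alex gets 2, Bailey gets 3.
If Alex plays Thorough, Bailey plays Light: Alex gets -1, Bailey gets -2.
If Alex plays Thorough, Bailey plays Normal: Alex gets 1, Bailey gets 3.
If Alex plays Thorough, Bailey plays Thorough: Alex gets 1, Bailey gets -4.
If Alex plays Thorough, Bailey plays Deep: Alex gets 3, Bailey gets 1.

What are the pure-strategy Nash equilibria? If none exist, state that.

(Light, Light)

Alex against Light: payoffs 1, 2, -2, -1 → best response Light.
Alex against Normal: payoffs -3, 2, -4, 1 → best response Light.
Alex against Thorough: payoffs -3, -2, -4, 1 → best response Thorough.
Alex against Deep: payoffs -4, 0, 2, 3 → best response Thorough.
Bailey against None: payoffs 0, 1, -1, -2 → best response Normal.
Bailey against Light: payoffs 4, 3, -5, -1 → best response Light.
Bailey against Normal: payoffs -5, 0, -4, 3 → best response Deep.
Bailey against Thorough: payoffs -2, 3, -4, 1 → best response Normal.
Mutual best responses: (Light, Light).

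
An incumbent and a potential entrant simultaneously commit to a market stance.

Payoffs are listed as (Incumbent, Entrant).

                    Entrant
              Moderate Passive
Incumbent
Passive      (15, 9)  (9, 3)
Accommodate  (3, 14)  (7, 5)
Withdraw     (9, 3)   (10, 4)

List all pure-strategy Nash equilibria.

Incumbent against Moderate: payoffs 15, 3, 9 → best response Passive.
Incumbent against Passive: payoffs 9, 7, 10 → best response Withdraw.
Entrant against Passive: payoffs 9, 3 → best response Moderate.
Entrant against Accommodate: payoffs 14, 5 → best response Moderate.
Entrant against Withdraw: payoffs 3, 4 → best response Passive.
Mutual best responses: (Passive, Moderate); (Withdraw, Passive).

Pure-strategy Nash equilibria: (Passive, Moderate) and (Withdraw, Passive)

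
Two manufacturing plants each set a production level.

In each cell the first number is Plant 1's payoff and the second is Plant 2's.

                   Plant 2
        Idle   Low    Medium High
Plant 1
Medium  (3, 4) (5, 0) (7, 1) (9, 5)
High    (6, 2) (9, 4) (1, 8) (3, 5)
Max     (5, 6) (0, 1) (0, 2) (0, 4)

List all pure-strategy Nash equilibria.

(Medium, Idle): Plant 1 can switch to High (3 → 6). Not NE.
(Medium, Low): Plant 1 can switch to High (5 → 9). Not NE.
(Medium, Medium): Plant 2 can switch to Idle (1 → 4). Not NE.
(Medium, High): Plant 1 gets 9, best alternative 3; Plant 2 gets 5, best alternative 4. No profitable deviation — NE.
(High, Idle): Plant 2 can switch to Low (2 → 4). Not NE.
(High, Low): Plant 2 can switch to Medium (4 → 8). Not NE.
(High, Medium): Plant 1 can switch to Medium (1 → 7). Not NE.
(High, High): Plant 1 can switch to Medium (3 → 9). Not NE.
(Max, Idle): Plant 1 can switch to High (5 → 6). Not NE.
(Max, Low): Plant 1 can switch to Medium (0 → 5). Not NE.
(Max, Medium): Plant 1 can switch to Medium (0 → 7). Not NE.
(Max, High): Plant 1 can switch to Medium (0 → 9). Not NE.

(Medium, High)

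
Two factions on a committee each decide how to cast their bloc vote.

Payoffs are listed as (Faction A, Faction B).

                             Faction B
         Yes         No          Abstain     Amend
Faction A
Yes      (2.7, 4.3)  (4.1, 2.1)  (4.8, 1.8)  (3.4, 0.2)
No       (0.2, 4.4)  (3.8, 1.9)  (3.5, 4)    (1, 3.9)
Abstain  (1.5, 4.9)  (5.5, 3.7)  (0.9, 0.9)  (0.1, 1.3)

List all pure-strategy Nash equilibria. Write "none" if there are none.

Pure NE: (Yes, Yes)

Mark each player's best response to every combination of opponents' strategies; a profile where every player is best-responding is a pure Nash equilibrium.
Faction A against Yes: payoffs 2.7, 0.2, 1.5 → best response Yes.
Faction A against No: payoffs 4.1, 3.8, 5.5 → best response Abstain.
Faction A against Abstain: payoffs 4.8, 3.5, 0.9 → best response Yes.
Faction A against Amend: payoffs 3.4, 1, 0.1 → best response Yes.
Faction B against Yes: payoffs 4.3, 2.1, 1.8, 0.2 → best response Yes.
Faction B against No: payoffs 4.4, 1.9, 4, 3.9 → best response Yes.
Faction B against Abstain: payoffs 4.9, 3.7, 0.9, 1.3 → best response Yes.
Mutual best responses: (Yes, Yes).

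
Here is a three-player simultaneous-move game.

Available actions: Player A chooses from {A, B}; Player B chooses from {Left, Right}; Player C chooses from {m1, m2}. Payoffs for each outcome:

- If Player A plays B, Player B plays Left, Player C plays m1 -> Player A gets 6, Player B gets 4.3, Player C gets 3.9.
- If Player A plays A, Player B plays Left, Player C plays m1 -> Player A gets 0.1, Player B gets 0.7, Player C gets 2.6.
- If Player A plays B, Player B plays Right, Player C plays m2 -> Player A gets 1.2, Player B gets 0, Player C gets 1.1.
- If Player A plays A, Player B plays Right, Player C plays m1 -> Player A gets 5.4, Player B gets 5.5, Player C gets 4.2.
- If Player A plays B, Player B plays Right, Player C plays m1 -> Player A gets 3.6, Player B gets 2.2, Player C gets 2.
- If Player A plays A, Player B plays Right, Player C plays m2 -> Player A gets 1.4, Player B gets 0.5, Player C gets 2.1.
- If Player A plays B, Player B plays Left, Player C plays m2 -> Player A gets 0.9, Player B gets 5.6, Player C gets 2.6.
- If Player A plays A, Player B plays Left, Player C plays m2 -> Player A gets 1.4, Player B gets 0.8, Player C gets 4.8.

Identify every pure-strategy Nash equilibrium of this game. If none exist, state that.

Mark each player's best response to every combination of opponents' strategies; a profile where every player is best-responding is a pure Nash equilibrium.
Player A against (Left, m1): payoffs 0.1, 6 → best response B.
Player A against (Left, m2): payoffs 1.4, 0.9 → best response A.
Player A against (Right, m1): payoffs 5.4, 3.6 → best response A.
Player A against (Right, m2): payoffs 1.4, 1.2 → best response A.
Player B against (A, m1): payoffs 0.7, 5.5 → best response Right.
Player B against (A, m2): payoffs 0.8, 0.5 → best response Left.
Player B against (B, m1): payoffs 4.3, 2.2 → best response Left.
Player B against (B, m2): payoffs 5.6, 0 → best response Left.
Player C against (A, Left): payoffs 2.6, 4.8 → best response m2.
Player C against (A, Right): payoffs 4.2, 2.1 → best response m1.
Player C against (B, Left): payoffs 3.9, 2.6 → best response m1.
Player C against (B, Right): payoffs 2, 1.1 → best response m1.
Mutual best responses: (A, Left, m2); (A, Right, m1); (B, Left, m1).

Pure-strategy Nash equilibria: (A, Left, m2), (A, Right, m1), (B, Left, m1)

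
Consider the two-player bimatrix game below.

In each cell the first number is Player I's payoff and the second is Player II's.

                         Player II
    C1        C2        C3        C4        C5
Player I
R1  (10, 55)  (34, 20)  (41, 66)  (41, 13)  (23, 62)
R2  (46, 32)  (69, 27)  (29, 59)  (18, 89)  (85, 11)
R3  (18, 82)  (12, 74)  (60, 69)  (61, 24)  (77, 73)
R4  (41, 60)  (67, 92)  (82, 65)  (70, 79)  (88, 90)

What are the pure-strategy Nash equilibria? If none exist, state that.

No pure-strategy Nash equilibrium.

Player I against C1: payoffs 10, 46, 18, 41 → best response R2.
Player I against C2: payoffs 34, 69, 12, 67 → best response R2.
Player I against C3: payoffs 41, 29, 60, 82 → best response R4.
Player I against C4: payoffs 41, 18, 61, 70 → best response R4.
Player I against C5: payoffs 23, 85, 77, 88 → best response R4.
Player II against R1: payoffs 55, 20, 66, 13, 62 → best response C3.
Player II against R2: payoffs 32, 27, 59, 89, 11 → best response C4.
Player II against R3: payoffs 82, 74, 69, 24, 73 → best response C1.
Player II against R4: payoffs 60, 92, 65, 79, 90 → best response C2.
No profile is a mutual best response for all players.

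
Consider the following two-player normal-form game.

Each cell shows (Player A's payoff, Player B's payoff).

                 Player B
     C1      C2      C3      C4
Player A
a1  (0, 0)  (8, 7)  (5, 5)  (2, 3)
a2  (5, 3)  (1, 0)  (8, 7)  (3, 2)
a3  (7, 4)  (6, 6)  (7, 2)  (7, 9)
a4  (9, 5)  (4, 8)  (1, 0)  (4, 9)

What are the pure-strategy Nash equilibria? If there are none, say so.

(a1, C1): Player A can switch to a2 (0 → 5). Not NE.
(a1, C2): Player A gets 8, best alternative 6; Player B gets 7, best alternative 5. No profitable deviation — NE.
(a1, C3): Player A can switch to a2 (5 → 8). Not NE.
(a1, C4): Player A can switch to a2 (2 → 3). Not NE.
(a2, C1): Player A can switch to a3 (5 → 7). Not NE.
(a2, C2): Player A can switch to a1 (1 → 8). Not NE.
(a2, C3): Player A gets 8, best alternative 7; Player B gets 7, best alternative 3. No profitable deviation — NE.
(a2, C4): Player A can switch to a3 (3 → 7). Not NE.
(a3, C1): Player A can switch to a4 (7 → 9). Not NE.
(a3, C2): Player A can switch to a1 (6 → 8). Not NE.
(a3, C3): Player A can switch to a2 (7 → 8). Not NE.
(a3, C4): Player A gets 7, best alternative 4; Player B gets 9, best alternative 6. No profitable deviation — NE.
(a4, C1): Player B can switch to C2 (5 → 8). Not NE.
(a4, C2): Player A can switch to a1 (4 → 8). Not NE.
(a4, C3): Player A can switch to a1 (1 → 5). Not NE.
(The remaining 1 profile has a profitable deviation by the same check.)

The pure Nash equilibria are (a1, C2), (a2, C3), (a3, C4).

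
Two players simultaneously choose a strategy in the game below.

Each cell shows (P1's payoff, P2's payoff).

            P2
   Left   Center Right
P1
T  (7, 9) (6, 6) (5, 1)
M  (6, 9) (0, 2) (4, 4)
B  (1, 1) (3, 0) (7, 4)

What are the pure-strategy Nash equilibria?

(T, Left); (B, Right)

(T, Left): P1 gets 7, best alternative 6; P2 gets 9, best alternative 6. No profitable deviation — NE.
(T, Center): P2 can switch to Left (6 → 9). Not NE.
(T, Right): P1 can switch to B (5 → 7). Not NE.
(M, Left): P1 can switch to T (6 → 7). Not NE.
(M, Center): P1 can switch to T (0 → 6). Not NE.
(M, Right): P1 can switch to T (4 → 5). Not NE.
(B, Left): P1 can switch to T (1 → 7). Not NE.
(B, Right): P1 gets 7, best alternative 5; P2 gets 4, best alternative 1. No profitable deviation — NE.
(The remaining 1 profile has a profitable deviation by the same check.)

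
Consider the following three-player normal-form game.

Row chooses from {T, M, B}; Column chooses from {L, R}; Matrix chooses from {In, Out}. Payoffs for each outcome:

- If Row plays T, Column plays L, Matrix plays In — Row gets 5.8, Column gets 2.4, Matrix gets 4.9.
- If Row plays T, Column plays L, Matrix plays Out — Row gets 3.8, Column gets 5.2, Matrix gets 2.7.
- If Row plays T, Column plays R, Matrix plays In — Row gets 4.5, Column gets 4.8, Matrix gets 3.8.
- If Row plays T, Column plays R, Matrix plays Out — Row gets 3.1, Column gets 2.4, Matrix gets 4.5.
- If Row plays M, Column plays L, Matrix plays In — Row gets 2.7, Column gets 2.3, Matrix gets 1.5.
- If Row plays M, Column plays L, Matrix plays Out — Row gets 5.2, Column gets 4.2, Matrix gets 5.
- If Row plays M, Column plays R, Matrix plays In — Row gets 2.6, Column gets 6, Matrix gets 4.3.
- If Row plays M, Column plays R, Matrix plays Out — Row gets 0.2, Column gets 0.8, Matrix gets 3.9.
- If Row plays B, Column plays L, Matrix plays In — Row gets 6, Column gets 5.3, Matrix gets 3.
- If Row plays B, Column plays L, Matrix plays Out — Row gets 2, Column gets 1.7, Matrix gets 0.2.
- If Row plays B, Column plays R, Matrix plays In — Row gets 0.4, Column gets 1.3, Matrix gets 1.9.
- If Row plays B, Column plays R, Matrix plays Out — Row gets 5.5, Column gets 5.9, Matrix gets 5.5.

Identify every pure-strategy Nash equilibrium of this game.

(M, L, Out), (B, L, In), (B, R, Out)

For each player, find the best response to each opponent profile; mutual best responses are the pure NE.
Row against (L, In): payoffs 5.8, 2.7, 6 → best response B.
Row against (L, Out): payoffs 3.8, 5.2, 2 → best response M.
Row against (R, In): payoffs 4.5, 2.6, 0.4 → best response T.
Row against (R, Out): payoffs 3.1, 0.2, 5.5 → best response B.
Column against (T, In): payoffs 2.4, 4.8 → best response R.
Column against (T, Out): payoffs 5.2, 2.4 → best response L.
Column against (M, In): payoffs 2.3, 6 → best response R.
Column against (M, Out): payoffs 4.2, 0.8 → best response L.
Column against (B, In): payoffs 5.3, 1.3 → best response L.
Column against (B, Out): payoffs 1.7, 5.9 → best response R.
Matrix against (T, L): payoffs 4.9, 2.7 → best response In.
Matrix against (T, R): payoffs 3.8, 4.5 → best response Out.
Matrix against (M, L): payoffs 1.5, 5 → best response Out.
Matrix against (M, R): payoffs 4.3, 3.9 → best response In.
Matrix against (B, L): payoffs 3, 0.2 → best response In.
Matrix against (B, R): payoffs 1.9, 5.5 → best response Out.
Mutual best responses: (M, L, Out); (B, L, In); (B, R, Out).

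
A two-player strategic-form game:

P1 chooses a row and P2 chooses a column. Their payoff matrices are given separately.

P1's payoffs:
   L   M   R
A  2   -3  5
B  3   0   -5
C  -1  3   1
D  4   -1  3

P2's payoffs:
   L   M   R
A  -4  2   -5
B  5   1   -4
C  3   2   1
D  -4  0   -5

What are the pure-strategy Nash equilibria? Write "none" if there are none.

There is no pure-strategy Nash equilibrium.

Check each profile: it is a Nash equilibrium iff no player can strictly gain by switching unilaterally.
(A, L): P1 can switch to B (2 → 3). Not NE.
(A, M): P1 can switch to B (-3 → 0). Not NE.
(A, R): P2 can switch to L (-5 → -4). Not NE.
(B, L): P1 can switch to D (3 → 4). Not NE.
(B, M): P1 can switch to C (0 → 3). Not NE.
(B, R): P1 can switch to A (-5 → 5). Not NE.
(C, L): P1 can switch to A (-1 → 2). Not NE.
(C, M): P2 can switch to L (2 → 3). Not NE.
(C, R): P1 can switch to A (1 → 5). Not NE.
(D, L): P2 can switch to M (-4 → 0). Not NE.
(The remaining 2 profiles each have a profitable deviation by the same check.)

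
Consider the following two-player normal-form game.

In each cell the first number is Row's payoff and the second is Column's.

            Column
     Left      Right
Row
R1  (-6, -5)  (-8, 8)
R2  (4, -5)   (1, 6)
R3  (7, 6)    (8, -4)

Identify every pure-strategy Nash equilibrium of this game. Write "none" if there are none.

Pure NE: (R3, Left)

Mark each player's best response to every combination of opponents' strategies; a profile where every player is best-responding is a pure Nash equilibrium.
Row against Left: payoffs -6, 4, 7 → best response R3.
Row against Right: payoffs -8, 1, 8 → best response R3.
Column against R1: payoffs -5, 8 → best response Right.
Column against R2: payoffs -5, 6 → best response Right.
Column against R3: payoffs 6, -4 → best response Left.
Mutual best responses: (R3, Left).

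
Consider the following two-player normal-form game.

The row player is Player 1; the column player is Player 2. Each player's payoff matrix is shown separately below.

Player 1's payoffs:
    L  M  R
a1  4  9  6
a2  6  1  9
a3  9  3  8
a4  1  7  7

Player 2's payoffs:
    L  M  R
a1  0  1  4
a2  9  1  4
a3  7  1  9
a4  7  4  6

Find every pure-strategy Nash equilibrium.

Player 1 against L: payoffs 4, 6, 9, 1 → best response a3.
Player 1 against M: payoffs 9, 1, 3, 7 → best response a1.
Player 1 against R: payoffs 6, 9, 8, 7 → best response a2.
Player 2 against a1: payoffs 0, 1, 4 → best response R.
Player 2 against a2: payoffs 9, 1, 4 → best response L.
Player 2 against a3: payoffs 7, 1, 9 → best response R.
Player 2 against a4: payoffs 7, 4, 6 → best response L.
No profile is a mutual best response for all players.

none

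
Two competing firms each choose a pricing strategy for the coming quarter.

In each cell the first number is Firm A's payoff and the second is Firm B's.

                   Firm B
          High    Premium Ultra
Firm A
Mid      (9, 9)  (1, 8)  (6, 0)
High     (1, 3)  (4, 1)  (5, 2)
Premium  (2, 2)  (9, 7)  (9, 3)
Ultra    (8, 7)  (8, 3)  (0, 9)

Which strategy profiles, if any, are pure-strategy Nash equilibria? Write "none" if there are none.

Firm A against High: payoffs 9, 1, 2, 8 → best response Mid.
Firm A against Premium: payoffs 1, 4, 9, 8 → best response Premium.
Firm A against Ultra: payoffs 6, 5, 9, 0 → best response Premium.
Firm B against Mid: payoffs 9, 8, 0 → best response High.
Firm B against High: payoffs 3, 1, 2 → best response High.
Firm B against Premium: payoffs 2, 7, 3 → best response Premium.
Firm B against Ultra: payoffs 7, 3, 9 → best response Ultra.
Mutual best responses: (Mid, High); (Premium, Premium).

The pure Nash equilibria are (Mid, High), (Premium, Premium).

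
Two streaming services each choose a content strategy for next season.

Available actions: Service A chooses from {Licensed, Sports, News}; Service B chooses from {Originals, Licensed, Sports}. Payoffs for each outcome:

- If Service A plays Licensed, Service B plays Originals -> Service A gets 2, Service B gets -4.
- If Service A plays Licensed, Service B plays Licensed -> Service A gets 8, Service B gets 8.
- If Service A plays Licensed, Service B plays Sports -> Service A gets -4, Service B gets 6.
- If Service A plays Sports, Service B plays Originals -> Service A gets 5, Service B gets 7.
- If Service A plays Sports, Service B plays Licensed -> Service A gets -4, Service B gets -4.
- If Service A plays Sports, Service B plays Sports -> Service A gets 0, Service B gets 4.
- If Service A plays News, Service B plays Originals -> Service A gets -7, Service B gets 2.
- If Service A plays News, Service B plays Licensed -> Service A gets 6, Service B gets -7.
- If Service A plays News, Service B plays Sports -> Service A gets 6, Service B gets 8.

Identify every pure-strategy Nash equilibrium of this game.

Mark each player's best response to every combination of opponents' strategies; a profile where every player is best-responding is a pure Nash equilibrium.
Service A against Originals: payoffs 2, 5, -7 → best response Sports.
Service A against Licensed: payoffs 8, -4, 6 → best response Licensed.
Service A against Sports: payoffs -4, 0, 6 → best response News.
Service B against Licensed: payoffs -4, 8, 6 → best response Licensed.
Service B against Sports: payoffs 7, -4, 4 → best response Originals.
Service B against News: payoffs 2, -7, 8 → best response Sports.
Mutual best responses: (Licensed, Licensed); (Sports, Originals); (News, Sports).

The pure Nash equilibria are (Licensed, Licensed), (Sports, Originals), (News, Sports).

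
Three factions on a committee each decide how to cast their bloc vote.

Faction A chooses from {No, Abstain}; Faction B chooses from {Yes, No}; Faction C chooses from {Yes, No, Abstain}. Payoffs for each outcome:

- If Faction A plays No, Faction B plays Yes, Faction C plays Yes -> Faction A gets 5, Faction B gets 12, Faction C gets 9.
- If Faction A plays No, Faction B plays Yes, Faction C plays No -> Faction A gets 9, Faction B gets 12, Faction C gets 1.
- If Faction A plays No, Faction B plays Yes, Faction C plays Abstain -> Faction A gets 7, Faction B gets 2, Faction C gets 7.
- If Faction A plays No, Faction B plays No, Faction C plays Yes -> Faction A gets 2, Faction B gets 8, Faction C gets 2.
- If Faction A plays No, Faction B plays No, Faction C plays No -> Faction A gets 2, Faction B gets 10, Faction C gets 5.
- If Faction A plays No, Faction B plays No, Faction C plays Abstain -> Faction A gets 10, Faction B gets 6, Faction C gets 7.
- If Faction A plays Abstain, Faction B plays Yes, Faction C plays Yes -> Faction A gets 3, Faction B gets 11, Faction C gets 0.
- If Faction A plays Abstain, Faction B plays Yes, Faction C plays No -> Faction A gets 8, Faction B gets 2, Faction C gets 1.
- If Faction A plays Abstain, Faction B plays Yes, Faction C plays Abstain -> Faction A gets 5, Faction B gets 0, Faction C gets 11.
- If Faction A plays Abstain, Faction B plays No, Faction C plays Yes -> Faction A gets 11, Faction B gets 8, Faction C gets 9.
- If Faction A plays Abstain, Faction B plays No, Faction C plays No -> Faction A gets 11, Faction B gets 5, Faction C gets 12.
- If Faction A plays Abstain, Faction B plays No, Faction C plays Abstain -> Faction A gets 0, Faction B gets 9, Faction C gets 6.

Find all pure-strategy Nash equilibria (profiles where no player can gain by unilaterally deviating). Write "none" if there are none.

Faction A against (Yes, Yes): payoffs 5, 3 → best response No.
Faction A against (Yes, No): payoffs 9, 8 → best response No.
Faction A against (Yes, Abstain): payoffs 7, 5 → best response No.
Faction A against (No, Yes): payoffs 2, 11 → best response Abstain.
Faction A against (No, No): payoffs 2, 11 → best response Abstain.
Faction A against (No, Abstain): payoffs 10, 0 → best response No.
Faction B against (No, Yes): payoffs 12, 8 → best response Yes.
Faction B against (No, No): payoffs 12, 10 → best response Yes.
Faction B against (No, Abstain): payoffs 2, 6 → best response No.
Faction B against (Abstain, Yes): payoffs 11, 8 → best response Yes.
Faction B against (Abstain, No): payoffs 2, 5 → best response No.
Faction B against (Abstain, Abstain): payoffs 0, 9 → best response No.
Faction C against (No, Yes): payoffs 9, 1, 7 → best response Yes.
Faction C against (No, No): payoffs 2, 5, 7 → best response Abstain.
Faction C against (Abstain, Yes): payoffs 0, 1, 11 → best response Abstain.
Faction C against (Abstain, No): payoffs 9, 12, 6 → best response No.
Mutual best responses: (No, Yes, Yes); (No, No, Abstain); (Abstain, No, No).

The pure Nash equilibria are (No, Yes, Yes) and (No, No, Abstain) and (Abstain, No, No).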